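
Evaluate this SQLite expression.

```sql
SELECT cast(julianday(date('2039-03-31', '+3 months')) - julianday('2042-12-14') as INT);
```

Adding +3 months to 2039-03-31 targets 2039-06-31. June 2039 has only 30 days, so SQLite normalizes the 1-day overflow forward to 2039-07-01.
30 days remain in July 2039 after the 1st (31 − 1).
Full months from August 2039 through November 2042 contribute their day counts.
Then 14 days into December 2042.
Total: 30 + 31 + 30 + 31 + 30 + 31 + 31 + 29 + 31 + 30 + 31 + 30 + 31 + 31 + 30 + 31 + 30 + 31 + 31 + 28 + 31 + 30 + 31 + 30 + 31 + 31 + 30 + 31 + 30 + 31 + 31 + 28 + 31 + 30 + 31 + 30 + 31 + 31 + 30 + 31 + 30 + 14 = 1262.
The subtraction is earlier − later, so the result is −1262 → -1262.

-1262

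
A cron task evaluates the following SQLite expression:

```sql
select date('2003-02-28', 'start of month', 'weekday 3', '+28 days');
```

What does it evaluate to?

2003-03-05

`start of month` rewinds 2003-02-28 to 2003-02-01.
`weekday 3` advances to the next Wednesday; 2003-02-01 is a Saturday, so it moves forward to 2003-02-05.
February 2003 has 28 days; 23 remain after the 5th, so 24 days reach 2003-03-01.
Advancing 4 more days within March lands on 2003-03-05.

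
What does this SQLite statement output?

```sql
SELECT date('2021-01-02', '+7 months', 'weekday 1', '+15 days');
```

Adding +7 months to 2021-01-02 gives 2021-08-02.
`weekday 1` advances to the next Monday; 2021-08-02 is already a Monday, so it stays at 2021-08-02.
Advancing 15 more days within August lands on 2021-08-17.

2021-08-17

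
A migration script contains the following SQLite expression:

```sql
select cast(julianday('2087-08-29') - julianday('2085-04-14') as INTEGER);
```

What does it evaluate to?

867

16 days remain in April 2085 after the 14th (30 − 14).
Full months from May 2085 through July 2087 contribute their day counts.
Then 29 days into August 2087.
Total: 16 + 31 + 30 + 31 + 31 + 30 + 31 + 30 + 31 + 31 + 28 + 31 + 30 + 31 + 30 + 31 + 31 + 30 + 31 + 30 + 31 + 31 + 28 + 31 + 30 + 31 + 30 + 31 + 29 = 867.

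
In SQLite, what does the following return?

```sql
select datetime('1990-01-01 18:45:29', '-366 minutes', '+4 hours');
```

366 minutes = 6h 6m; -366 minutes from 1990-01-01 18:45:29 is 1990-01-01 12:39:29.
+4 hours from 1990-01-01 12:39:29 is 1990-01-01 16:39:29.

1990-01-01 16:39:29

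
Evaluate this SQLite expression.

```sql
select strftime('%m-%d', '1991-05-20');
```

05-20

`%m-%d` extracts the month-day: 05-20.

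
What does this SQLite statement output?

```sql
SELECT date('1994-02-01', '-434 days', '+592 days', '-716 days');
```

Applying '-434 days' to 1994-02-01: counting 434 days back gives 1992-11-24.
Applying '+592 days' to 1992-11-24: counting 592 days forward gives 1994-07-09.
Applying '-716 days' to 1994-07-09: counting 716 days back gives 1992-07-23.

1992-07-23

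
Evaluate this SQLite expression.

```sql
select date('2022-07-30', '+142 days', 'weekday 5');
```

2022-12-23

Applying '+142 days' to 2022-07-30: counting 142 days forward gives 2022-12-19.
`weekday 5` advances to the next Friday; 2022-12-19 is a Monday, so it moves forward to 2022-12-23.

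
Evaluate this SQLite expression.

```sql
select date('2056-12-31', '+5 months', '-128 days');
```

Adding +5 months to 2056-12-31 gives 2057-05-31.
Applying '-128 days' to 2057-05-31: counting 128 days back gives 2057-01-23.

2057-01-23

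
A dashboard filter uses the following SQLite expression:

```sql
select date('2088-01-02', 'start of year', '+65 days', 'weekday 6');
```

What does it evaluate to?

`start of year` rewinds 2088-01-02 to 2088-01-01.
Applying '+65 days' to 2088-01-01: counting 65 days forward gives 2088-03-06.
`weekday 6` advances to the next Saturday; 2088-03-06 is already a Saturday, so it stays at 2088-03-06.

2088-03-06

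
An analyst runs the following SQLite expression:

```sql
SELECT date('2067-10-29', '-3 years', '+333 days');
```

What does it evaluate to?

2065-09-27

Adding -3 years to 2067-10-29 gives 2064-10-29.
Applying '+333 days' to 2064-10-29: counting 333 days forward gives 2065-09-27.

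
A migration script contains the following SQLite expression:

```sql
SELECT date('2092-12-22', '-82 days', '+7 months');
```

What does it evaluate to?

2093-05-01

Applying '-82 days' to 2092-12-22: counting 82 days back gives 2092-10-01.
Adding +7 months to 2092-10-01 gives 2093-05-01.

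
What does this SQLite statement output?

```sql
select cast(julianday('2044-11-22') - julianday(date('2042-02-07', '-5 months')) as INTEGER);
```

1172

Adding -5 months to 2042-02-07 gives 2041-09-07.
23 days remain in September 2041 after the 7th (30 − 7).
Full months from October 2041 through October 2044 contribute their day counts.
Then 22 days into November 2044.
Total: 23 + 31 + 30 + 31 + 31 + 28 + 31 + 30 + 31 + 30 + 31 + 31 + 30 + 31 + 30 + 31 + 31 + 28 + 31 + 30 + 31 + 30 + 31 + 31 + 30 + 31 + 30 + 31 + 31 + 29 + 31 + 30 + 31 + 30 + 31 + 31 + 30 + 31 + 22 = 1172.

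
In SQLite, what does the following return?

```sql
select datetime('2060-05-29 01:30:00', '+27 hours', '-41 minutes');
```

+27 hours from 2060-05-29 01:30:00 is 2060-05-30 04:30:00 (crosses midnight).
-41 minutes from 2060-05-30 04:30:00 is 2060-05-30 03:49:00.

2060-05-30 03:49:00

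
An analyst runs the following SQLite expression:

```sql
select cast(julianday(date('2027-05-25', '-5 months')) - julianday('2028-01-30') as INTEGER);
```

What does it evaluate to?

-401

Adding -5 months to 2027-05-25 gives 2026-12-25.
6 days remain in December 2026 after the 25th (31 − 25).
Full months from January 2027 through December 2027 contribute their day counts.
Then 30 days into January 2028.
Total: 6 + 31 + 28 + 31 + 30 + 31 + 30 + 31 + 31 + 30 + 31 + 30 + 31 + 30 = 401.
The subtraction is earlier − later, so the result is −401 → -401.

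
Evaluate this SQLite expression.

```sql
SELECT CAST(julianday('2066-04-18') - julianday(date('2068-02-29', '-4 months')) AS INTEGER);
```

Adding -4 months to 2068-02-29 gives 2067-10-29.
12 days remain in April 2066 after the 18th (30 − 18).
Full months from May 2066 through September 2067 contribute their day counts.
Then 29 days into October 2067.
Total: 12 + 31 + 30 + 31 + 31 + 30 + 31 + 30 + 31 + 31 + 28 + 31 + 30 + 31 + 30 + 31 + 31 + 30 + 29 = 559.
The subtraction is earlier − later, so the result is −559 → -559.

-559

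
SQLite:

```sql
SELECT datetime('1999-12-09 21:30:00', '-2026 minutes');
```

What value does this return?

2026 minutes = 33h 46m; -2026 minutes from 1999-12-09 21:30:00 is 1999-12-08 11:44:00 (crosses midnight).

1999-12-08 11:44:00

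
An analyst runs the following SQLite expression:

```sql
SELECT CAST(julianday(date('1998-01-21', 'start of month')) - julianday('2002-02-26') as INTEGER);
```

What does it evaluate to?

`start of month` rewinds 1998-01-21 to 1998-01-01.
30 days remain in January 1998 after the 1st (31 − 1).
Full months from February 1998 through January 2002 contribute their day counts.
Then 26 days into February 2002.
Total: 30 + 28 + 31 + 30 + 31 + 30 + 31 + 31 + 30 + 31 + 30 + 31 + 31 + 28 + 31 + 30 + 31 + 30 + 31 + 31 + 30 + 31 + 30 + 31 + 31 + 29 + 31 + 30 + 31 + 30 + 31 + 31 + 30 + 31 + 30 + 31 + 31 + 28 + 31 + 30 + 31 + 30 + 31 + 31 + 30 + 31 + 30 + 31 + 31 + 26 = 1517.
The subtraction is earlier − later, so the result is −1517 → -1517.

-1517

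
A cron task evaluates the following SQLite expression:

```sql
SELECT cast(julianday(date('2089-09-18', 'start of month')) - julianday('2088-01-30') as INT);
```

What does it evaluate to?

580

`start of month` rewinds 2089-09-18 to 2089-09-01.
1 day remains in January 2088 after the 30th (31 − 30).
Full months from February 2088 through August 2089 contribute their day counts.
Then 1 day into September 2089.
Total: 1 + 29 + 31 + 30 + 31 + 30 + 31 + 31 + 30 + 31 + 30 + 31 + 31 + 28 + 31 + 30 + 31 + 30 + 31 + 31 + 1 = 580.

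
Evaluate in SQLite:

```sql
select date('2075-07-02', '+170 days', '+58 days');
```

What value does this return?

Applying '+170 days' to 2075-07-02: counting 170 days forward gives 2075-12-19.
Applying '+58 days' to 2075-12-19: counting 58 days forward gives 2076-02-15.

2076-02-15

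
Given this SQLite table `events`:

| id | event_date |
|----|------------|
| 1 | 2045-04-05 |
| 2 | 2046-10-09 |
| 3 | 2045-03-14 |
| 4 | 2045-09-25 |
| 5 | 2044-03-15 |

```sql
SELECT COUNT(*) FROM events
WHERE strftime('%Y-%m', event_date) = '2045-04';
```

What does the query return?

1

Rows with year-month 2045-04: 2045-04-05 → 1.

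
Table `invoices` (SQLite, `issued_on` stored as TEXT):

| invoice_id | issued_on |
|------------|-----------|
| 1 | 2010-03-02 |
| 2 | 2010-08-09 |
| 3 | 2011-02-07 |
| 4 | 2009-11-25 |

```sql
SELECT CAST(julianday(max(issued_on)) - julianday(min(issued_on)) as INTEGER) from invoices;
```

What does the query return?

439

MIN = 2009-11-25, MAX = 2011-02-07.
5 days remain in November 2009 after the 25th (30 − 25).
Full months from December 2009 through January 2011 contribute their day counts.
Then 7 days into February 2011.
Total: 5 + 31 + 31 + 28 + 31 + 30 + 31 + 30 + 31 + 31 + 30 + 31 + 30 + 31 + 31 + 7 = 439.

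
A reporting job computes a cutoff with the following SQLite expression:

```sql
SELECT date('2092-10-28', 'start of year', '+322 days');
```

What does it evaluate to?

`start of year` rewinds 2092-10-28 to 2092-01-01.
Applying '+322 days' to 2092-01-01: counting 322 days forward gives 2092-11-18.

2092-11-18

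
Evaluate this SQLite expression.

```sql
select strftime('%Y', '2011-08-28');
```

`%Y` extracts the 4-digit year: 2011.

2011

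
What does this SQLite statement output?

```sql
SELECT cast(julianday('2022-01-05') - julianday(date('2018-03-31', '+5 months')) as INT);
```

1223

Adding +5 months to 2018-03-31 gives 2018-08-31.
0 days remain in August 2018 after the 31st (31 − 31).
Full months from September 2018 through December 2021 contribute their day counts.
Then 5 days into January 2022.
Total: 0 + 30 + 31 + 30 + 31 + 31 + 28 + 31 + 30 + 31 + 30 + 31 + 31 + 30 + 31 + 30 + 31 + 31 + 29 + 31 + 30 + 31 + 30 + 31 + 31 + 30 + 31 + 30 + 31 + 31 + 28 + 31 + 30 + 31 + 30 + 31 + 31 + 30 + 31 + 30 + 31 + 5 = 1223.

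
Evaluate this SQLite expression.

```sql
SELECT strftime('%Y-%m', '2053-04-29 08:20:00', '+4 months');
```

First apply '+4 months': 2053-04-29 08:20:00 → 2053-08-29 08:20:00.
`%Y-%m` extracts the year-month: 2053-08.

2053-08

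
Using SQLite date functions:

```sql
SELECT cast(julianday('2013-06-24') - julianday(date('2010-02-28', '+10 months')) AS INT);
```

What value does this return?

909

Adding +10 months to 2010-02-28 gives 2010-12-28.
3 days remain in December 2010 after the 28th (31 − 28).
Full months from January 2011 through May 2013 contribute their day counts.
Then 24 days into June 2013.
Total: 3 + 31 + 28 + 31 + 30 + 31 + 30 + 31 + 31 + 30 + 31 + 30 + 31 + 31 + 29 + 31 + 30 + 31 + 30 + 31 + 31 + 30 + 31 + 30 + 31 + 31 + 28 + 31 + 30 + 31 + 24 = 909.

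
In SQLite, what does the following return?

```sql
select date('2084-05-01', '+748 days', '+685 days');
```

2088-04-03

Applying '+748 days' to 2084-05-01: counting 748 days forward gives 2086-05-19.
Applying '+685 days' to 2086-05-19: counting 685 days forward gives 2088-04-03.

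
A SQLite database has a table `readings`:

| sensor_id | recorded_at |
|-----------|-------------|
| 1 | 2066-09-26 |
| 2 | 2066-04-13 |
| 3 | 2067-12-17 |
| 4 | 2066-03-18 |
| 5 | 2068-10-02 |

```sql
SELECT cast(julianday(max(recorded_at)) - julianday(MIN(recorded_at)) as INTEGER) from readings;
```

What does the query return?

MIN = 2066-03-18, MAX = 2068-10-02.
13 days remain in March 2066 after the 18th (31 − 18).
Full months from April 2066 through September 2068 contribute their day counts.
Then 2 days into October 2068.
Total: 13 + 30 + 31 + 30 + 31 + 31 + 30 + 31 + 30 + 31 + 31 + 28 + 31 + 30 + 31 + 30 + 31 + 31 + 30 + 31 + 30 + 31 + 31 + 29 + 31 + 30 + 31 + 30 + 31 + 31 + 30 + 2 = 929.

929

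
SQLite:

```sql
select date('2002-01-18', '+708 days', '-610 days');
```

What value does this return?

Applying '+708 days' to 2002-01-18: counting 708 days forward gives 2003-12-27.
Applying '-610 days' to 2003-12-27: counting 610 days back gives 2002-04-26.

2002-04-26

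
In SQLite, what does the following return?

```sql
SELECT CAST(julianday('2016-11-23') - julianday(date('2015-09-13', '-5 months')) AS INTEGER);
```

Adding -5 months to 2015-09-13 gives 2015-04-13.
17 days remain in April 2015 after the 13th (30 − 13).
Full months from May 2015 through October 2016 contribute their day counts.
Then 23 days into November 2016.
Total: 17 + 31 + 30 + 31 + 31 + 30 + 31 + 30 + 31 + 31 + 29 + 31 + 30 + 31 + 30 + 31 + 31 + 30 + 31 + 23 = 590.

590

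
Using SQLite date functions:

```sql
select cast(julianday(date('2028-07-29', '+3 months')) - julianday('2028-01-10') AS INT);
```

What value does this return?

Adding +3 months to 2028-07-29 gives 2028-10-29.
21 days remain in January 2028 after the 10th (31 − 10).
Full months from February 2028 through September 2028 contribute their day counts.
Then 29 days into October 2028.
Total: 21 + 29 + 31 + 30 + 31 + 30 + 31 + 31 + 30 + 29 = 293.

293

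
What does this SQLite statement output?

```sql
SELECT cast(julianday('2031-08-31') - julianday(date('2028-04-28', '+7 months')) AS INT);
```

Adding +7 months to 2028-04-28 gives 2028-11-28.
2 days remain in November 2028 after the 28th (30 − 28).
Full months from December 2028 through July 2031 contribute their day counts.
Then 31 days into August 2031.
Total: 2 + 31 + 31 + 28 + 31 + 30 + 31 + 30 + 31 + 31 + 30 + 31 + 30 + 31 + 31 + 28 + 31 + 30 + 31 + 30 + 31 + 31 + 30 + 31 + 30 + 31 + 31 + 28 + 31 + 30 + 31 + 30 + 31 + 31 = 1006.

1006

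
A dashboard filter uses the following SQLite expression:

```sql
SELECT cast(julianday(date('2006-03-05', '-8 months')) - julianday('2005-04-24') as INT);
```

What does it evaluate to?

72

Adding -8 months to 2006-03-05 gives 2005-07-05.
6 days remain in April 2005 after the 24th (30 − 24).
May 2005: 31 days.
June 2005: 30 days.
Then 5 days into July 2005.
Total: 6 + 31 + 30 + 5 = 72.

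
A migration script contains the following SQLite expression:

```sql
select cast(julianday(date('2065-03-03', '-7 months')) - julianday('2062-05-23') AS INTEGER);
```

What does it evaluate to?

Adding -7 months to 2065-03-03 gives 2064-08-03.
8 days remain in May 2062 after the 23rd (31 − 23).
Full months from June 2062 through July 2064 contribute their day counts.
Then 3 days into August 2064.
Total: 8 + 30 + 31 + 31 + 30 + 31 + 30 + 31 + 31 + 28 + 31 + 30 + 31 + 30 + 31 + 31 + 30 + 31 + 30 + 31 + 31 + 29 + 31 + 30 + 31 + 30 + 31 + 3 = 803.

803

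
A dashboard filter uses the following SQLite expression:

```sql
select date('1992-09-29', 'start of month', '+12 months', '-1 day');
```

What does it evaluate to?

1993-08-31

`start of month` rewinds 1992-09-29 to 1992-09-01.
Adding +12 months to 1992-09-01 gives 1993-09-01.
Going back 1 day from 1993-09-01 reaches 1993-08-31 (last day of August, 31 days).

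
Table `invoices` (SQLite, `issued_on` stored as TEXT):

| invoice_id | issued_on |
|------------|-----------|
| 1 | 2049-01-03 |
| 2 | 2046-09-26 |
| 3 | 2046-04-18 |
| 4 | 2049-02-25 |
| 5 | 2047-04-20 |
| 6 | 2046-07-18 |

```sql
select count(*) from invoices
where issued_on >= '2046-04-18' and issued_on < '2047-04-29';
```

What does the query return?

4

Rows in [2046-04-18, 2047-04-29): 2046-09-26, 2046-04-18, 2047-04-20, 2046-07-18 → 4 rows.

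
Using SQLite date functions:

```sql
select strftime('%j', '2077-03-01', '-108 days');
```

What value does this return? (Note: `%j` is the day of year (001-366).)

First apply '-108 days': 2077-03-01 → 2076-11-13.
Day-of-year for 2076-11-13: days since 2076-01-01 inclusive = 318, zero-padded to 318.

318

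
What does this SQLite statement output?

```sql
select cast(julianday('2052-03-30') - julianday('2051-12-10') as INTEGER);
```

21 days remain in December 2051 after the 10th (31 − 10).
January 2052: 31 days.
February 2052: 29 days (leap year).
Then 30 days into March 2052.
Total: 21 + 31 + 29 + 30 = 111.

111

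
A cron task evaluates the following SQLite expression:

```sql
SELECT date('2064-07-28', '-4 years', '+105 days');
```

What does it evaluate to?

2060-11-10

Adding -4 years to 2064-07-28 gives 2060-07-28.
Applying '+105 days' to 2060-07-28: counting 105 days forward gives 2060-11-10.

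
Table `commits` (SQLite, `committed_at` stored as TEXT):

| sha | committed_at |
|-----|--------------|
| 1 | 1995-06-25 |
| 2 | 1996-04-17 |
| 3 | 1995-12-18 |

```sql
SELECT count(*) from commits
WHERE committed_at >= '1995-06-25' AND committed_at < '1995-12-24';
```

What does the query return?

2

Rows in [1995-06-25, 1995-12-24): 1995-06-25, 1995-12-18 → 2 rows.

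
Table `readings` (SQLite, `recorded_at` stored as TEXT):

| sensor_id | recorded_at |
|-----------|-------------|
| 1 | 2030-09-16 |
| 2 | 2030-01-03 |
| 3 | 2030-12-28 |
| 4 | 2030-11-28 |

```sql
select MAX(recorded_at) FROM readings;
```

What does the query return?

2030-12-28

MAX over {2030-01-03, 2030-09-16, 2030-11-28, 2030-12-28}.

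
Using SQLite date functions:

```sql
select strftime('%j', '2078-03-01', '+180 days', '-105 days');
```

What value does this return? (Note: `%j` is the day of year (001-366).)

First apply '+180 days', '-105 days': 2078-03-01 → 2078-05-15.
Day-of-year for 2078-05-15: days since 2078-01-01 inclusive = 135, zero-padded to 135.

135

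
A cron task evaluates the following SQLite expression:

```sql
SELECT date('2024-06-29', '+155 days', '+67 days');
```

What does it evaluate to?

Applying '+155 days' to 2024-06-29: counting 155 days forward gives 2024-12-01.
Applying '+67 days' to 2024-12-01: counting 67 days forward gives 2025-02-06.

2025-02-06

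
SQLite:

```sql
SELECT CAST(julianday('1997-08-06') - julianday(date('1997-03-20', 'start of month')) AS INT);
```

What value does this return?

158

`start of month` rewinds 1997-03-20 to 1997-03-01.
30 days remain in March 1997 after the 1st (31 − 1).
April 1997: 30 days.
May 1997: 31 days.
June 1997: 30 days.
July 1997: 31 days.
Then 6 days into August 1997.
Total: 30 + 30 + 31 + 30 + 31 + 6 = 158.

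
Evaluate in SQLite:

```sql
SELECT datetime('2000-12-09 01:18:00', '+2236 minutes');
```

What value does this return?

2236 minutes = 37h 16m; +2236 minutes from 2000-12-09 01:18:00 is 2000-12-10 14:34:00 (crosses midnight).

2000-12-10 14:34:00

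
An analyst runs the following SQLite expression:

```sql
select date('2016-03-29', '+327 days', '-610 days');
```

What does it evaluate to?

Applying '+327 days' to 2016-03-29: counting 327 days forward gives 2017-02-19.
Applying '-610 days' to 2017-02-19: counting 610 days back gives 2015-06-20.

2015-06-20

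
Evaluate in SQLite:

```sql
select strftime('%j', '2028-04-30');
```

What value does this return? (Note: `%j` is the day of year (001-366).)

121

Day-of-year for 2028-04-30: days since 2028-01-01 inclusive = 121, zero-padded to 121.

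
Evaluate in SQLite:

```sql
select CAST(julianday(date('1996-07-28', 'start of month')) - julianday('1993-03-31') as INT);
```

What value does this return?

`start of month` rewinds 1996-07-28 to 1996-07-01.
0 days remain in March 1993 after the 31st (31 − 31).
Full months from April 1993 through June 1996 contribute their day counts.
Then 1 day into July 1996.
Total: 0 + 30 + 31 + 30 + 31 + 31 + 30 + 31 + 30 + 31 + 31 + 28 + 31 + 30 + 31 + 30 + 31 + 31 + 30 + 31 + 30 + 31 + 31 + 28 + 31 + 30 + 31 + 30 + 31 + 31 + 30 + 31 + 30 + 31 + 31 + 29 + 31 + 30 + 31 + 30 + 1 = 1188.

1188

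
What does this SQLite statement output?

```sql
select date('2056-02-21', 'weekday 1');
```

2056-02-21

`weekday 1` advances to the next Monday; 2056-02-21 is already a Monday, so it stays at 2056-02-21.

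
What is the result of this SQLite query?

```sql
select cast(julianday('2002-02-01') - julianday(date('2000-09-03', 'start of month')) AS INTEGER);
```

`start of month` rewinds 2000-09-03 to 2000-09-01.
29 days remain in September 2000 after the 1st (30 − 1).
Full months from October 2000 through January 2002 contribute their day counts.
Then 1 day into February 2002.
Total: 29 + 31 + 30 + 31 + 31 + 28 + 31 + 30 + 31 + 30 + 31 + 31 + 30 + 31 + 30 + 31 + 31 + 1 = 518.

518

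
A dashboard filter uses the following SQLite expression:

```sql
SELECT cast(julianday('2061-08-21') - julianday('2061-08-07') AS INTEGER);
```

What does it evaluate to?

14

Both dates are in August 2061: 21 − 7 = 14.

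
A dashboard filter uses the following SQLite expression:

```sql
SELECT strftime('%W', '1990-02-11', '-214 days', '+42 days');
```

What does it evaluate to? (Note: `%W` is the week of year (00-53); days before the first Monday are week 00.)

34

First apply '-214 days', '+42 days': 1990-02-11 → 1989-08-23.
1989-08-23 is a Wednesday. SQLite's %W counts Mondays since the year started; the result is 34.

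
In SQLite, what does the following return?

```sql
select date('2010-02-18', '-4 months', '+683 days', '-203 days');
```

2011-02-10

Adding -4 months to 2010-02-18 gives 2009-10-18.
Applying '+683 days' to 2009-10-18: counting 683 days forward gives 2011-09-01.
Applying '-203 days' to 2011-09-01: counting 203 days back gives 2011-02-10.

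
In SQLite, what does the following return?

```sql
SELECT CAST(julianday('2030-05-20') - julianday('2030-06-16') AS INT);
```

11 days remain in May 2030 after the 20th (31 − 20).
Then 16 days into June 2030.
Total: 11 + 16 = 27.
The subtraction is earlier − later, so the result is −27 → -27.

-27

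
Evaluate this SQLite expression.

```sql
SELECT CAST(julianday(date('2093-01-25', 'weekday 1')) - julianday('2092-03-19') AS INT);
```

313

`weekday 1` advances to the next Monday; 2093-01-25 is a Sunday, so it moves forward to 2093-01-26.
12 days remain in March 2092 after the 19th (31 − 19).
Full months from April 2092 through December 2092 contribute their day counts.
Then 26 days into January 2093.
Total: 12 + 30 + 31 + 30 + 31 + 31 + 30 + 31 + 30 + 31 + 26 = 313.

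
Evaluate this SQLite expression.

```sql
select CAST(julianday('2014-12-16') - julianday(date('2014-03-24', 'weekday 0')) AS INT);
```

261

`weekday 0` advances to the next Sunday; 2014-03-24 is a Monday, so it moves forward to 2014-03-30.
1 day remains in March 2014 after the 30th (31 − 30).
Full months from April 2014 through November 2014 contribute their day counts.
Then 16 days into December 2014.
Total: 1 + 30 + 31 + 30 + 31 + 31 + 30 + 31 + 30 + 16 = 261.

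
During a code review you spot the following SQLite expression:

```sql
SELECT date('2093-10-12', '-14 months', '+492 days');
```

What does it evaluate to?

Adding -14 months to 2093-10-12 gives 2092-08-12.
Applying '+492 days' to 2092-08-12: counting 492 days forward gives 2093-12-17.

2093-12-17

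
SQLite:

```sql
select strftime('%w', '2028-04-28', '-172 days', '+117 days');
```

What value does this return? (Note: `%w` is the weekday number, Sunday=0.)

First apply '-172 days', '+117 days': 2028-04-28 → 2028-03-04.
2028-03-04 is a Saturday; with Sunday=0 that is 6.

6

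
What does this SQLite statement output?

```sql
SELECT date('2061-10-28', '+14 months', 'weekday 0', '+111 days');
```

Adding +14 months to 2061-10-28 gives 2062-12-28.
`weekday 0` advances to the next Sunday; 2062-12-28 is a Thursday, so it moves forward to 2062-12-31.
Applying '+111 days' to 2062-12-31: counting 111 days forward gives 2063-04-21.

2063-04-21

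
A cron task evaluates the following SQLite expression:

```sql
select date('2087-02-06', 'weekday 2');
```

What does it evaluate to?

2087-02-11

`weekday 2` advances to the next Tuesday; 2087-02-06 is a Thursday, so it moves forward to 2087-02-11.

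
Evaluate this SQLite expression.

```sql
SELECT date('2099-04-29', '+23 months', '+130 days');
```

Adding +23 months to 2099-04-29 gives 2101-03-29.
Applying '+130 days' to 2101-03-29: counting 130 days forward gives 2101-08-06.

2101-08-06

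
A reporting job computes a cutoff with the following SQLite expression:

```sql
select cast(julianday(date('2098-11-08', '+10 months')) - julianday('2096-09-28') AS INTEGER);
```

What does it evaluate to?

Adding +10 months to 2098-11-08 gives 2099-09-08.
2 days remain in September 2096 after the 28th (30 − 28).
Full months from October 2096 through August 2099 contribute their day counts.
Then 8 days into September 2099.
Total: 2 + 31 + 30 + 31 + 31 + 28 + 31 + 30 + 31 + 30 + 31 + 31 + 30 + 31 + 30 + 31 + 31 + 28 + 31 + 30 + 31 + 30 + 31 + 31 + 30 + 31 + 30 + 31 + 31 + 28 + 31 + 30 + 31 + 30 + 31 + 31 + 8 = 1075.

1075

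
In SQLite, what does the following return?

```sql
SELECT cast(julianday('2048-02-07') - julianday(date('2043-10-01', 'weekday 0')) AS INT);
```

`weekday 0` advances to the next Sunday; 2043-10-01 is a Thursday, so it moves forward to 2043-10-04.
27 days remain in October 2043 after the 4th (31 − 4).
Full months from November 2043 through January 2048 contribute their day counts.
Then 7 days into February 2048.
Total: 27 + 30 + 31 + 31 + 29 + 31 + 30 + 31 + 30 + 31 + 31 + 30 + 31 + 30 + 31 + 31 + 28 + 31 + 30 + 31 + 30 + 31 + 31 + 30 + 31 + 30 + 31 + 31 + 28 + 31 + 30 + 31 + 30 + 31 + 31 + 30 + 31 + 30 + 31 + 31 + 28 + 31 + 30 + 31 + 30 + 31 + 31 + 30 + 31 + 30 + 31 + 31 + 7 = 1587.

1587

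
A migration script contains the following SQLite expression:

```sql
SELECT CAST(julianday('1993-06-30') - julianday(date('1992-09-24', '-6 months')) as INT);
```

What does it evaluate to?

463

Adding -6 months to 1992-09-24 gives 1992-03-24.
7 days remain in March 1992 after the 24th (31 − 24).
Full months from April 1992 through May 1993 contribute their day counts.
Then 30 days into June 1993.
Total: 7 + 30 + 31 + 30 + 31 + 31 + 30 + 31 + 30 + 31 + 31 + 28 + 31 + 30 + 31 + 30 = 463.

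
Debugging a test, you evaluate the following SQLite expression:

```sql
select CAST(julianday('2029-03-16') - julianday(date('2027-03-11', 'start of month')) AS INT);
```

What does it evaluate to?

`start of month` rewinds 2027-03-11 to 2027-03-01.
30 days remain in March 2027 after the 1st (31 − 1).
Full months from April 2027 through February 2029 contribute their day counts.
Then 16 days into March 2029.
Total: 30 + 30 + 31 + 30 + 31 + 31 + 30 + 31 + 30 + 31 + 31 + 29 + 31 + 30 + 31 + 30 + 31 + 31 + 30 + 31 + 30 + 31 + 31 + 28 + 16 = 746.

746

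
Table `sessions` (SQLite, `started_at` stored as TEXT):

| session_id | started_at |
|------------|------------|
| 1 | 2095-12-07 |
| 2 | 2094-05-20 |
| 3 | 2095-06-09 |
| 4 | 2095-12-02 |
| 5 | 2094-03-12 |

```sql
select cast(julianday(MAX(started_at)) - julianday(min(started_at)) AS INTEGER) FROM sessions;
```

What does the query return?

635

MIN = 2094-03-12, MAX = 2095-12-07.
19 days remain in March 2094 after the 12th (31 − 12).
Full months from April 2094 through November 2095 contribute their day counts.
Then 7 days into December 2095.
Total: 19 + 30 + 31 + 30 + 31 + 31 + 30 + 31 + 30 + 31 + 31 + 28 + 31 + 30 + 31 + 30 + 31 + 31 + 30 + 31 + 30 + 7 = 635.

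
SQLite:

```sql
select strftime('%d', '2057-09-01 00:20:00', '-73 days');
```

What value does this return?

20

First apply '-73 days': 2057-09-01 00:20:00 → 2057-06-20 00:20:00.
`%d` extracts the 2-digit day of month: 20.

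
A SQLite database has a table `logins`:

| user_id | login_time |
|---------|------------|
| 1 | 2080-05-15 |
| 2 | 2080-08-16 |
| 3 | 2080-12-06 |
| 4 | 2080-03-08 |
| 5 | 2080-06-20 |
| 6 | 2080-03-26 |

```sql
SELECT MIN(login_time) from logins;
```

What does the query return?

2080-03-08

MIN over {2080-03-08, 2080-03-26, 2080-05-15, 2080-06-20, 2080-08-16, 2080-12-06}.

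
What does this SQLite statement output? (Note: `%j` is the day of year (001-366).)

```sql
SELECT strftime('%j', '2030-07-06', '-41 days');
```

First apply '-41 days': 2030-07-06 → 2030-05-26.
Day-of-year for 2030-05-26: days since 2030-01-01 inclusive = 146, zero-padded to 146.

146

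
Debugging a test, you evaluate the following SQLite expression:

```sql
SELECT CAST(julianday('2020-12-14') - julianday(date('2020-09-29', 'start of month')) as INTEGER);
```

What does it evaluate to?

`start of month` rewinds 2020-09-29 to 2020-09-01.
29 days remain in September 2020 after the 1st (30 − 1).
October 2020: 31 days.
November 2020: 30 days.
Then 14 days into December 2020.
Total: 29 + 31 + 30 + 14 = 104.

104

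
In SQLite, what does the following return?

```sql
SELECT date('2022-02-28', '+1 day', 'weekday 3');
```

2022-03-02

February 2022 has 28 days; 0 remain after the 28th, so 1 days reach 2022-03-01.
`weekday 3` advances to the next Wednesday; 2022-03-01 is a Tuesday, so it moves forward to 2022-03-02.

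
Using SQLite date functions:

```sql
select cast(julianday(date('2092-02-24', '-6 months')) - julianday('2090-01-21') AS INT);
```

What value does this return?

580

Adding -6 months to 2092-02-24 gives 2091-08-24.
10 days remain in January 2090 after the 21st (31 − 21).
Full months from February 2090 through July 2091 contribute their day counts.
Then 24 days into August 2091.
Total: 10 + 28 + 31 + 30 + 31 + 30 + 31 + 31 + 30 + 31 + 30 + 31 + 31 + 28 + 31 + 30 + 31 + 30 + 31 + 24 = 580.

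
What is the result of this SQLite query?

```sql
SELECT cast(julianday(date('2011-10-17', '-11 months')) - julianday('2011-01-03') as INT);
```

Adding -11 months to 2011-10-17 gives 2010-11-17.
13 days remain in November 2010 after the 17th (30 − 17).
December 2010: 31 days.
Then 3 days into January 2011.
Total: 13 + 31 + 3 = 47.
The subtraction is earlier − later, so the result is −47 → -47.

-47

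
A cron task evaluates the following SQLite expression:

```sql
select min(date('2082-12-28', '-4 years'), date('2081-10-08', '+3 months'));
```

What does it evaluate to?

date('2082-12-28', '-4 years') → 2078-12-28.
date('2081-10-08', '+3 months') → 2082-01-08.
Earlier of the two is 2078-12-28.

2078-12-28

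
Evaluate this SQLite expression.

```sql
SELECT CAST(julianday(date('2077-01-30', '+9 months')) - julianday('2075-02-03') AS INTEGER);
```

Adding +9 months to 2077-01-30 gives 2077-10-30.
25 days remain in February 2075 after the 3rd (28 − 3).
Full months from March 2075 through September 2077 contribute their day counts.
Then 30 days into October 2077.
Total: 25 + 31 + 30 + 31 + 30 + 31 + 31 + 30 + 31 + 30 + 31 + 31 + 29 + 31 + 30 + 31 + 30 + 31 + 31 + 30 + 31 + 30 + 31 + 31 + 28 + 31 + 30 + 31 + 30 + 31 + 31 + 30 + 30 = 1000.

1000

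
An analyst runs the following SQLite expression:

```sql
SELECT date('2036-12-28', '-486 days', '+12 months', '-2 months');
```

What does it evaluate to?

2036-06-30

Applying '-486 days' to 2036-12-28: counting 486 days back gives 2035-08-30.
Adding +12 months to 2035-08-30 gives 2036-08-30.
Adding -2 months to 2036-08-30 gives 2036-06-30.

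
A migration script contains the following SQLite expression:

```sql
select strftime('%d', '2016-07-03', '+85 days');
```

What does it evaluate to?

26

First apply '+85 days': 2016-07-03 → 2016-09-26.
`%d` extracts the 2-digit day of month: 26.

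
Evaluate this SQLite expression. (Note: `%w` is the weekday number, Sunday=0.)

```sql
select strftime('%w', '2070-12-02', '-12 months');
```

1

First apply '-12 months': 2070-12-02 → 2069-12-02.
2069-12-02 is a Monday; with Sunday=0 that is 1.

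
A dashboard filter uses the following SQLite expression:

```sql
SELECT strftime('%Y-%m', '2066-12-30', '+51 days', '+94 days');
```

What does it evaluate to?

First apply '+51 days', '+94 days': 2066-12-30 → 2067-05-24.
`%Y-%m` extracts the year-month: 2067-05.

2067-05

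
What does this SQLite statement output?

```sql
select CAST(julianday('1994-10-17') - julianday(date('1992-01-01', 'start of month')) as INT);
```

`start of month` rewinds 1992-01-01 to 1992-01-01.
30 days remain in January 1992 after the 1st (31 − 1).
Full months from February 1992 through September 1994 contribute their day counts.
Then 17 days into October 1994.
Total: 30 + 29 + 31 + 30 + 31 + 30 + 31 + 31 + 30 + 31 + 30 + 31 + 31 + 28 + 31 + 30 + 31 + 30 + 31 + 31 + 30 + 31 + 30 + 31 + 31 + 28 + 31 + 30 + 31 + 30 + 31 + 31 + 30 + 17 = 1020.

1020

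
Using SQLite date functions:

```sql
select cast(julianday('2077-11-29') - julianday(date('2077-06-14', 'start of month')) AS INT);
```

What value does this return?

181

`start of month` rewinds 2077-06-14 to 2077-06-01.
29 days remain in June 2077 after the 1st (30 − 1).
July 2077: 31 days.
August 2077: 31 days.
September 2077: 30 days.
October 2077: 31 days.
Then 29 days into November 2077.
Total: 29 + 31 + 31 + 30 + 31 + 29 = 181.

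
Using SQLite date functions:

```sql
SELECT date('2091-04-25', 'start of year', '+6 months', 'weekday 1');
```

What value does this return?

2091-07-02

`start of year` rewinds 2091-04-25 to 2091-01-01.
Adding +6 months to 2091-01-01 gives 2091-07-01.
`weekday 1` advances to the next Monday; 2091-07-01 is a Sunday, so it moves forward to 2091-07-02.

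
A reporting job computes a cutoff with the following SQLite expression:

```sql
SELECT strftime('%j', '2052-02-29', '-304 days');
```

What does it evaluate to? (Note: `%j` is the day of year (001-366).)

121

First apply '-304 days': 2052-02-29 → 2051-05-01.
Day-of-year for 2051-05-01: days since 2051-01-01 inclusive = 121, zero-padded to 121.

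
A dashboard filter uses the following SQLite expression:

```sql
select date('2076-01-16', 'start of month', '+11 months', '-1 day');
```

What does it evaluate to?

2076-11-30

`start of month` rewinds 2076-01-16 to 2076-01-01.
Adding +11 months to 2076-01-01 gives 2076-12-01.
Going back 1 day from 2076-12-01 reaches 2076-11-30 (last day of November, 30 days).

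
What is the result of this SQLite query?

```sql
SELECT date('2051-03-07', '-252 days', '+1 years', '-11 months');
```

Applying '-252 days' to 2051-03-07: counting 252 days back gives 2050-06-28.
Adding +1 year to 2050-06-28 gives 2051-06-28.
Adding -11 months to 2051-06-28 gives 2050-07-28.

2050-07-28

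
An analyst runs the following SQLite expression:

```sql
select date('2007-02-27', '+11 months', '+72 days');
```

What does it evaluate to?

Adding +11 months to 2007-02-27 gives 2008-01-27.
Applying '+72 days' to 2008-01-27: counting 72 days forward gives 2008-04-08.

2008-04-08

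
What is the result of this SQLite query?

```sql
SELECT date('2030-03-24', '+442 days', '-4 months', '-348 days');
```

Applying '+442 days' to 2030-03-24: counting 442 days forward gives 2031-06-09.
Adding -4 months to 2031-06-09 gives 2031-02-09.
Applying '-348 days' to 2031-02-09: counting 348 days back gives 2030-02-26.

2030-02-26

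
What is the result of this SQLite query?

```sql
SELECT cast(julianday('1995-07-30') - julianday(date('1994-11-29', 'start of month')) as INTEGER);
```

`start of month` rewinds 1994-11-29 to 1994-11-01.
29 days remain in November 1994 after the 1st (30 − 1).
Full months from December 1994 through June 1995 contribute their day counts.
Then 30 days into July 1995.
Total: 29 + 31 + 31 + 28 + 31 + 30 + 31 + 30 + 30 = 271.

271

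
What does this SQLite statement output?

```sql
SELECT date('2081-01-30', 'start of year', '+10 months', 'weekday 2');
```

2081-11-04

`start of year` rewinds 2081-01-30 to 2081-01-01.
Adding +10 months to 2081-01-01 gives 2081-11-01.
`weekday 2` advances to the next Tuesday; 2081-11-01 is a Saturday, so it moves forward to 2081-11-04.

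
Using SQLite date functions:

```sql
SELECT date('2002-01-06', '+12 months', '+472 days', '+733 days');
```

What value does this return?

Adding +12 months to 2002-01-06 gives 2003-01-06.
Applying '+472 days' to 2003-01-06: counting 472 days forward gives 2004-04-22.
Applying '+733 days' to 2004-04-22: counting 733 days forward gives 2006-04-25.

2006-04-25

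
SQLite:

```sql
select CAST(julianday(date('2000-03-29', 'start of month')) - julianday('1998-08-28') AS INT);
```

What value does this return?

`start of month` rewinds 2000-03-29 to 2000-03-01.
3 days remain in August 1998 after the 28th (31 − 28).
Full months from September 1998 through February 2000 contribute their day counts.
Then 1 day into March 2000.
Total: 3 + 30 + 31 + 30 + 31 + 31 + 28 + 31 + 30 + 31 + 30 + 31 + 31 + 30 + 31 + 30 + 31 + 31 + 29 + 1 = 551.

551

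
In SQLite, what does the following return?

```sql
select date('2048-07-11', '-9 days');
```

2048-07-02

Going back 9 days within July lands on 2048-07-02.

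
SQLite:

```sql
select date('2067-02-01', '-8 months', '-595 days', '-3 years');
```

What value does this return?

2061-10-14

Adding -8 months to 2067-02-01 gives 2066-06-01.
Applying '-595 days' to 2066-06-01: counting 595 days back gives 2064-10-14.
Adding -3 years to 2064-10-14 gives 2061-10-14.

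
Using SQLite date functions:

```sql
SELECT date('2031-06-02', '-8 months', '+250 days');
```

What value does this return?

Adding -8 months to 2031-06-02 gives 2030-10-02.
Applying '+250 days' to 2030-10-02: counting 250 days forward gives 2031-06-09.

2031-06-09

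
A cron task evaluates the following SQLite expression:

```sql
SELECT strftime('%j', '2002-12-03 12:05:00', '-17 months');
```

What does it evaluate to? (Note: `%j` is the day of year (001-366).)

184

First apply '-17 months': 2002-12-03 12:05:00 → 2001-07-03 12:05:00.
Day-of-year for 2001-07-03: days since 2001-01-01 inclusive = 184, zero-padded to 184.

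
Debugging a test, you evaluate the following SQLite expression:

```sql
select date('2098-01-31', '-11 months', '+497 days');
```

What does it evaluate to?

Adding -11 months to 2098-01-31 targets 2097-02-31. February 2097 has only 28 days, so SQLite normalizes the 3-day overflow forward to 2097-03-03.
Applying '+497 days' to 2097-03-03: counting 497 days forward gives 2098-07-13.

2098-07-13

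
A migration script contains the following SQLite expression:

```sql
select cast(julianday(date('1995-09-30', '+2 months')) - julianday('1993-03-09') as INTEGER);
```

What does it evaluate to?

Adding +2 months to 1995-09-30 gives 1995-11-30.
22 days remain in March 1993 after the 9th (31 − 9).
Full months from April 1993 through October 1995 contribute their day counts.
Then 30 days into November 1995.
Total: 22 + 30 + 31 + 30 + 31 + 31 + 30 + 31 + 30 + 31 + 31 + 28 + 31 + 30 + 31 + 30 + 31 + 31 + 30 + 31 + 30 + 31 + 31 + 28 + 31 + 30 + 31 + 30 + 31 + 31 + 30 + 31 + 30 = 996.

996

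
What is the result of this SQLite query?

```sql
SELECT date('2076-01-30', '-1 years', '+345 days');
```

2076-01-10

Adding -1 year to 2076-01-30 gives 2075-01-30.
Applying '+345 days' to 2075-01-30: counting 345 days forward gives 2076-01-10.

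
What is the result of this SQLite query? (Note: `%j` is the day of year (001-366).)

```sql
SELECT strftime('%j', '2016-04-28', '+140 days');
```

First apply '+140 days': 2016-04-28 → 2016-09-15.
Day-of-year for 2016-09-15: days since 2016-01-01 inclusive = 259, zero-padded to 259.

259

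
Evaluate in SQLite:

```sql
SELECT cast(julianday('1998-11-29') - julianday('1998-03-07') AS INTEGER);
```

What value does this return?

24 days remain in March 1998 after the 7th (31 − 7).
Full months from April 1998 through October 1998 contribute their day counts.
Then 29 days into November 1998.
Total: 24 + 30 + 31 + 30 + 31 + 31 + 30 + 31 + 29 = 267.

267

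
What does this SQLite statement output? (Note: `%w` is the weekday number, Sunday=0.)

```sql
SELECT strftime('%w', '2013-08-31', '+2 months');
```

4

First apply '+2 months': 2013-08-31 → 2013-10-31.
2013-10-31 is a Thursday; with Sunday=0 that is 4.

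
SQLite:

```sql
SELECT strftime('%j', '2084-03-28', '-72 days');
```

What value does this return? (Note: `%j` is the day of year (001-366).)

016

First apply '-72 days': 2084-03-28 → 2084-01-16.
Day-of-year for 2084-01-16: days since 2084-01-01 inclusive = 16, zero-padded to 016.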